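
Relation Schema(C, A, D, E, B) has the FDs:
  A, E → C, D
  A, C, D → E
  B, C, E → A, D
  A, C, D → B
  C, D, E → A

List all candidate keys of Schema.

{A, C, D}, {A, E}, {B, C, E}, {C, D, E}

{A, E}⁺ = {A, B, C, D, E} — all of the relation — so {A, E} is a candidate key.
{A, C, D}⁺ = {A, B, C, D, E} — all of the relation — so {A, C, D} is a candidate key.
{B, C, E}⁺ = {A, B, C, D, E} — all of the relation — so {B, C, E} is a candidate key.
{C, D, E}⁺ = {A, B, C, D, E} — all of the relation — so {C, D, E} is a candidate key.
No proper subset of any of these is a key, and no other minimal superkey exists.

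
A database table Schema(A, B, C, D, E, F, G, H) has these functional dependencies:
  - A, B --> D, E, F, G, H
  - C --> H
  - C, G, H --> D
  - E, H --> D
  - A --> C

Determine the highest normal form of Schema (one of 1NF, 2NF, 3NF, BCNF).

Candidate key: {A, B}. Prime attributes: {A, B}.
C --> H breaks BCNF: {C}⁺ = {C, H}, so {C} is not a superkey.
C --> H determines the non-prime attribute {H} from a non-superkey — 3NF is violated.
Since {A} ⊂ {A, B} and {A}⁺ ⊇ {C, H} with {C, H} non-prime, there is a partial dependency; 2NF fails.

1NF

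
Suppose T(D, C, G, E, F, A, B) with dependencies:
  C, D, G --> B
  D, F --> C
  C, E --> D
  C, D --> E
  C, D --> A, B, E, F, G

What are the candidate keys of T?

{C, D}, {C, E}, {D, F}

{C, D} is a candidate key since {C, D}⁺ = {A, B, C, D, E, F, G} covers every attribute.
{C, E} is a candidate key since {C, E}⁺ = {A, B, C, D, E, F, G} covers every attribute.
{D, F} is a candidate key since {D, F}⁺ = {A, B, C, D, E, F, G} covers every attribute.
These are minimal and exhaustive — every other superkey contains one of them.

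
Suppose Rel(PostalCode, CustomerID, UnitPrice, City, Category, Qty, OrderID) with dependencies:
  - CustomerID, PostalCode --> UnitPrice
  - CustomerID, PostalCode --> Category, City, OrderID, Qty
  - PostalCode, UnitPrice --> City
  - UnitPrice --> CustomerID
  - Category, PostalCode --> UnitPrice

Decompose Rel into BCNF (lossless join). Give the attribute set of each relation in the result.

Candidate keys of the original relation: {Category, PostalCode}, {CustomerID, PostalCode}, {PostalCode, UnitPrice}.
Within {Category, City, CustomerID, OrderID, PostalCode, Qty, UnitPrice}: {UnitPrice}⁺ ∩ {Category, City, CustomerID, OrderID, PostalCode, Qty, UnitPrice} = {CustomerID, UnitPrice}, not the whole set, so UnitPrice --> CustomerID violates BCNF; decompose into {CustomerID, UnitPrice} and {Category, City, OrderID, PostalCode, Qty, UnitPrice}.
{CustomerID, UnitPrice} is in BCNF.
{Category, City, OrderID, PostalCode, Qty, UnitPrice} is in BCNF.

{Category, City, OrderID, PostalCode, Qty, UnitPrice}; {CustomerID, UnitPrice}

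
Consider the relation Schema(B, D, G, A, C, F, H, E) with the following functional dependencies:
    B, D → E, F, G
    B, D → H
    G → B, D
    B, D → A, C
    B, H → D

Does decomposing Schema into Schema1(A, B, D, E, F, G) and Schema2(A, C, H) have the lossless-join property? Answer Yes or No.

No

Schema1 ∩ Schema2 = {A}; its closure under F is {A}.
Neither Schema1 nor Schema2 is contained in that closure, so the decomposition is lossy.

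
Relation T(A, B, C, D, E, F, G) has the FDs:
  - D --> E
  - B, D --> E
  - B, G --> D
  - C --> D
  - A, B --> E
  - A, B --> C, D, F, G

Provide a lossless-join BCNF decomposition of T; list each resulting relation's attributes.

{A, B, C, F, G}; {B, D, G}; {D, E}

Candidate key of the original relation: {A, B}.
{A, B, C, D, E, F, G}: {D} determines {D, E} here but is not a superkey — split on D --> E, giving {D, E} and {A, B, C, D, F, G}.
{D, E} has no BCNF violation.
{A, B, C, D, F, G}: {B, G} determines {B, D, G} here but is not a superkey — split on B, G --> D, giving {B, D, G} and {A, B, C, F, G}.
{B, D, G} has no BCNF violation.
{A, B, C, F, G} has no BCNF violation.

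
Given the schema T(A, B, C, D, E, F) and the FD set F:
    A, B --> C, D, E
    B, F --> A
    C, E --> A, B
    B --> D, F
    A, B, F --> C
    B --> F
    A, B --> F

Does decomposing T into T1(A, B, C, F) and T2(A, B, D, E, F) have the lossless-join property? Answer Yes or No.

Common attributes: {A, B, F}; their closure is {A, B, C, D, E, F}.
This includes all of T1, so the common attributes are a superkey of T1 — the join is lossless.

Yes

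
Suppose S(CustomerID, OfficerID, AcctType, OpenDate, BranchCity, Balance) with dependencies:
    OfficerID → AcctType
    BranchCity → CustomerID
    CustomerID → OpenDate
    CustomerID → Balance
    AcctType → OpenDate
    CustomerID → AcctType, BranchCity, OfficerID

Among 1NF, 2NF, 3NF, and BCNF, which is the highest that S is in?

Candidate keys: {BranchCity}, {CustomerID}. Prime attributes: {BranchCity, CustomerID}.
For OfficerID → AcctType we have {OfficerID}⁺ = {AcctType, OfficerID, OpenDate}; {OfficerID} is not a superkey, so BCNF fails.
OfficerID → AcctType has non-prime {AcctType} on the right and a non-superkey on the left, so 3NF fails.
Every candidate key is a single attribute, so no partial dependency is possible; 2NF holds.

2NF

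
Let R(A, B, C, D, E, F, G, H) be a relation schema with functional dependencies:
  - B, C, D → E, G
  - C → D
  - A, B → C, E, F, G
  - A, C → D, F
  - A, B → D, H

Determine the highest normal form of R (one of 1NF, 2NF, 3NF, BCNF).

Candidate key: {A, B}. Prime attributes: {A, B}.
B, C, D → E, G breaks BCNF: {B, C, D}⁺ = {B, C, D, E, G}, so {B, C, D} is not a superkey.
B, C, D → E, G has non-prime {E, G} on the right and a non-superkey on the left, so 3NF fails.
No non-prime attribute depends on a proper subset of any candidate key, so 2NF holds.

2NF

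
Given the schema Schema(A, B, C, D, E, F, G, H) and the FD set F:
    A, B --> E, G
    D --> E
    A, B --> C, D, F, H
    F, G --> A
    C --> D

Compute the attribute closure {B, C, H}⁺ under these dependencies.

{B, C, D, E, H}

Start with {B, C, H}.
C --> D applies; add {D} → now {B, C, D, H}.
D --> E applies; add {E} → now {B, C, D, E, H}.
No further FD applies.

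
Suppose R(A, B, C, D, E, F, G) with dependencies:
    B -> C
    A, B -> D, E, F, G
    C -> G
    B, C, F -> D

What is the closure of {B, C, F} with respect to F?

{B, C, D, F, G}

Start with {B, C, F}.
C -> G applies; add {G} → now {B, C, F, G}.
B, C, F -> D applies; add {D} → now {B, C, D, F, G}.
No further FD applies.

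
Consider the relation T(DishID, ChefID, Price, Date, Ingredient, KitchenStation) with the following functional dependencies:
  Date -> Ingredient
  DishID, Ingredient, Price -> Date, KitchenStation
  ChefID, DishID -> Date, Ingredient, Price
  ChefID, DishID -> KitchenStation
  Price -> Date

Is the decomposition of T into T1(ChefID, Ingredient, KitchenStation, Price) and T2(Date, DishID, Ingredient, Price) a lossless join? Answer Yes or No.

No

The shared attributes are {Ingredient, Price} and {Ingredient, Price}⁺ = {Date, Ingredient, Price}.
Neither T1 nor T2 is contained in that closure, so the decomposition is lossy.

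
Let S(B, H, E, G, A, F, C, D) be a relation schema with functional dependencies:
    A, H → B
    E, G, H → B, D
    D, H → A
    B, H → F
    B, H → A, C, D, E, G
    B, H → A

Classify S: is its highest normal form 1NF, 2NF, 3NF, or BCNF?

Candidate keys: {A, H}, {B, H}, {D, H}, {E, G, H}. Prime attributes: {A, B, D, E, G, H}.
Each dependency's left side is a superkey — BCNF holds.

BCNF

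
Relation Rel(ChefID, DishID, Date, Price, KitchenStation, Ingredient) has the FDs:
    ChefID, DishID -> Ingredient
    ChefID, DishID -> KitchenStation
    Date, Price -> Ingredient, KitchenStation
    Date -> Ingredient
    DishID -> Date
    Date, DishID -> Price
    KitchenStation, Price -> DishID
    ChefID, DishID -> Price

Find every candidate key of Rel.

No FD produces {ChefID}, so it must be in every candidate key.
{ChefID, DishID}⁺ = {ChefID, Date, DishID, Ingredient, KitchenStation, Price}, which is every attribute, so {ChefID, DishID} is a candidate key.
{ChefID, Date, Price}⁺ = {ChefID, Date, DishID, Ingredient, KitchenStation, Price}, which is every attribute, so {ChefID, Date, Price} is a candidate key.
{ChefID, KitchenStation, Price}⁺ = {ChefID, Date, DishID, Ingredient, KitchenStation, Price}, which is every attribute, so {ChefID, KitchenStation, Price} is a candidate key.
These are minimal and exhaustive — every other superkey contains one of them.

{ChefID, Date, Price}, {ChefID, DishID}, {ChefID, KitchenStation, Price}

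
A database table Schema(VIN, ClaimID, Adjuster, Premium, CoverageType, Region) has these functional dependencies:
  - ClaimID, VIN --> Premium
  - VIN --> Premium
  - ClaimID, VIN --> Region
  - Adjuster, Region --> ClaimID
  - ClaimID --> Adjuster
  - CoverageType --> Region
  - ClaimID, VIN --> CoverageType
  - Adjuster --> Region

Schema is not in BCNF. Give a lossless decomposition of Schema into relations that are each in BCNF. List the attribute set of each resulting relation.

{Adjuster, ClaimID, Region}; {Adjuster, CoverageType, VIN}; {CoverageType, Region}; {Premium, VIN}

Candidate keys of the original relation: {Adjuster, VIN}, {ClaimID, VIN}.
{Adjuster, ClaimID, CoverageType, Premium, Region, VIN}: {VIN} determines {Premium, VIN} here but is not a superkey — split on VIN --> Premium, giving {Premium, VIN} and {Adjuster, ClaimID, CoverageType, Region, VIN}.
{Premium, VIN} has no BCNF violation.
{Adjuster, ClaimID, CoverageType, Region, VIN}: {Adjuster, Region} determines {Adjuster, ClaimID, Region} here but is not a superkey — split on Adjuster, Region --> ClaimID, giving {Adjuster, ClaimID, Region} and {Adjuster, CoverageType, Region, VIN}.
{Adjuster, ClaimID, Region} has no BCNF violation.
{Adjuster, CoverageType, Region, VIN}: {CoverageType} determines {CoverageType, Region} here but is not a superkey — split on CoverageType --> Region, giving {CoverageType, Region} and {Adjuster, CoverageType, VIN}.
{CoverageType, Region} has no BCNF violation.
{Adjuster, CoverageType, VIN} has no BCNF violation.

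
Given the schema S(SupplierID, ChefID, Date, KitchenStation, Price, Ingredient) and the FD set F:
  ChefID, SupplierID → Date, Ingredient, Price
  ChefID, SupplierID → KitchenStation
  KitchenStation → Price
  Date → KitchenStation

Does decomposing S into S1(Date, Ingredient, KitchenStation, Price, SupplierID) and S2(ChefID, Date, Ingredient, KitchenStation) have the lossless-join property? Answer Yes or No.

Common attributes: {Date, Ingredient, KitchenStation}; their closure is {Date, Ingredient, KitchenStation, Price}.
The closure covers neither S1 nor S2 entirely; the join is not lossless.

No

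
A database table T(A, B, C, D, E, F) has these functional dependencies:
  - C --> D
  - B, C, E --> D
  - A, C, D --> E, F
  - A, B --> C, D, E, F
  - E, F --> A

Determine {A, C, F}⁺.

{A, C, D, E, F}

Start with {A, C, F}.
C --> D applies; add {D} → now {A, C, D, F}.
A, C, D --> E, F applies; add {E} → now {A, C, D, E, F}.
No further FD applies.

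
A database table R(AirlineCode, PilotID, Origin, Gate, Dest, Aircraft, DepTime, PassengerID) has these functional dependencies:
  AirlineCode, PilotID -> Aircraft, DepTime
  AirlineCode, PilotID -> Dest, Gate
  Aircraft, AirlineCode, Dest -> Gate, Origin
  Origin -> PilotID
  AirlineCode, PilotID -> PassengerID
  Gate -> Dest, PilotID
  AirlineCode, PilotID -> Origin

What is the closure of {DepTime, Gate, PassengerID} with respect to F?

Start with {DepTime, Gate, PassengerID}.
Gate -> Dest, PilotID applies; add {Dest, PilotID} → now {DepTime, Dest, Gate, PassengerID, PilotID}.
No further FD applies.

{DepTime, Dest, Gate, PassengerID, PilotID}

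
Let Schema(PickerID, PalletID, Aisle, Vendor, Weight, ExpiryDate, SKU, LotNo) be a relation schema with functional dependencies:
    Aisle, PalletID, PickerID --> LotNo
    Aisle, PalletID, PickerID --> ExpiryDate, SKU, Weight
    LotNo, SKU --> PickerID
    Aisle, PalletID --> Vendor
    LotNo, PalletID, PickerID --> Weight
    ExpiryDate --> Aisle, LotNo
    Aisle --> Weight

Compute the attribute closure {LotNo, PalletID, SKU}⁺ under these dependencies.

{LotNo, PalletID, PickerID, SKU, Weight}

Start with {LotNo, PalletID, SKU}.
LotNo, SKU --> PickerID applies; add {PickerID} → now {LotNo, PalletID, PickerID, SKU}.
LotNo, PalletID, PickerID --> Weight applies; add {Weight} → now {LotNo, PalletID, PickerID, SKU, Weight}.
No further FD applies.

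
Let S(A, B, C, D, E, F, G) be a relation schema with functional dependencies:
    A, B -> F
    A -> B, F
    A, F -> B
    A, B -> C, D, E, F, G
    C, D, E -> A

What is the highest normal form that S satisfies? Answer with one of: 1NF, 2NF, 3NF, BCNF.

Candidate keys: {A}, {C, D, E}. Prime attributes: {A, C, D, E}.
The left-hand side of every FD is a superkey, so BCNF is satisfied.

BCNF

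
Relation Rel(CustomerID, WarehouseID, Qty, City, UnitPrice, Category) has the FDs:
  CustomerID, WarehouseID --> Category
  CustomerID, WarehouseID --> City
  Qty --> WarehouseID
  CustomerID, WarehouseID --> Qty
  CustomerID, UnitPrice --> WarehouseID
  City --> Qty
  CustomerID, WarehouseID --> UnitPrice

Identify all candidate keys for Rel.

{CustomerID} never appears on the right of any FD, so every key must include it.
{City, CustomerID} is a candidate key since {City, CustomerID}⁺ = {Category, City, CustomerID, Qty, UnitPrice, WarehouseID} covers every attribute.
{CustomerID, Qty} is a candidate key since {CustomerID, Qty}⁺ = {Category, City, CustomerID, Qty, UnitPrice, WarehouseID} covers every attribute.
{CustomerID, UnitPrice} is a candidate key since {CustomerID, UnitPrice}⁺ = {Category, City, CustomerID, Qty, UnitPrice, WarehouseID} covers every attribute.
{CustomerID, WarehouseID} is a candidate key since {CustomerID, WarehouseID}⁺ = {Category, City, CustomerID, Qty, UnitPrice, WarehouseID} covers every attribute.
Any other superkey properly contains one of these, so there are no further candidate keys.

{City, CustomerID}, {CustomerID, Qty}, {CustomerID, UnitPrice}, {CustomerID, WarehouseID}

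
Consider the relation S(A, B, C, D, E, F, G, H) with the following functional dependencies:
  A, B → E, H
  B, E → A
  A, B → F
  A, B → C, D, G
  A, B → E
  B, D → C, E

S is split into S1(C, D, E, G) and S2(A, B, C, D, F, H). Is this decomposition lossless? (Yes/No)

S1 ∩ S2 = {C, D}; its closure under F is {C, D}.
Neither S1 nor S2 is contained in that closure, so the decomposition is lossy.

No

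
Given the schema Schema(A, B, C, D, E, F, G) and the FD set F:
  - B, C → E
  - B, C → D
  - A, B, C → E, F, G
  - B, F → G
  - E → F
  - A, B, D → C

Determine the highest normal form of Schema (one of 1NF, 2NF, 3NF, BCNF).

1NF

Candidate keys: {A, B, C}, {A, B, D}. Prime attributes: {A, B, C, D}.
B, C → E: {B, C}⁺ = {B, C, D, E, F, G}, which is not all of the attributes, so the left side is not a superkey — BCNF is violated.
B, C → E determines the non-prime attribute {E} from a non-superkey — 3NF is violated.
{B, C} is a proper subset of the key {A, B, C}, and {B, C}⁺ contains the non-prime attributes {E, F, G} — a partial dependency, so 2NF is violated.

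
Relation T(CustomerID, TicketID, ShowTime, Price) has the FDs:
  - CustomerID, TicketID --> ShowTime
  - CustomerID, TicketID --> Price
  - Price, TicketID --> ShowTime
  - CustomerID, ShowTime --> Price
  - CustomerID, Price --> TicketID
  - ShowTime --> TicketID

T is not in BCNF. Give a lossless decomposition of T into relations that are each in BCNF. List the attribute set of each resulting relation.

Candidate keys of the original relation: {CustomerID, Price}, {CustomerID, ShowTime}, {CustomerID, TicketID}.
Within {CustomerID, Price, ShowTime, TicketID}: {Price, TicketID}⁺ ∩ {CustomerID, Price, ShowTime, TicketID} = {Price, ShowTime, TicketID}, not the whole set, so Price, TicketID --> ShowTime violates BCNF; decompose into {Price, ShowTime, TicketID} and {CustomerID, Price, TicketID}.
Within {Price, ShowTime, TicketID}: {ShowTime}⁺ ∩ {Price, ShowTime, TicketID} = {ShowTime, TicketID}, not the whole set, so ShowTime --> TicketID violates BCNF; decompose into {ShowTime, TicketID} and {Price, ShowTime}.
{ShowTime, TicketID}: every determinant is a superkey — BCNF.
{Price, ShowTime}: every determinant is a superkey — BCNF.
{CustomerID, Price, TicketID}: every determinant is a superkey — BCNF.

{CustomerID, Price, TicketID}; {Price, ShowTime}; {ShowTime, TicketID}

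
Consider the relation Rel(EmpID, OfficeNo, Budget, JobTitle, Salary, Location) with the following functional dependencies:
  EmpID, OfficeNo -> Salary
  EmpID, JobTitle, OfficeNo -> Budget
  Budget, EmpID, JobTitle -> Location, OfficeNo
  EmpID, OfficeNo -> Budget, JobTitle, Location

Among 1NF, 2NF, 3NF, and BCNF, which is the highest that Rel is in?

Candidate keys: {Budget, EmpID, JobTitle}, {EmpID, OfficeNo}. Prime attributes: {Budget, EmpID, JobTitle, OfficeNo}.
Each dependency's left side is a superkey — BCNF holds.

BCNF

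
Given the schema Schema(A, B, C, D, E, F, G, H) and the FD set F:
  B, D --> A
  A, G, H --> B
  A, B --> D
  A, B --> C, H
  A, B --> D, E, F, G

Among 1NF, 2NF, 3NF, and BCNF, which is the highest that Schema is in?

BCNF

Candidate keys: {A, B}, {A, G, H}, {B, D}. Prime attributes: {A, B, D, G, H}.
Each dependency's left side is a superkey — BCNF holds.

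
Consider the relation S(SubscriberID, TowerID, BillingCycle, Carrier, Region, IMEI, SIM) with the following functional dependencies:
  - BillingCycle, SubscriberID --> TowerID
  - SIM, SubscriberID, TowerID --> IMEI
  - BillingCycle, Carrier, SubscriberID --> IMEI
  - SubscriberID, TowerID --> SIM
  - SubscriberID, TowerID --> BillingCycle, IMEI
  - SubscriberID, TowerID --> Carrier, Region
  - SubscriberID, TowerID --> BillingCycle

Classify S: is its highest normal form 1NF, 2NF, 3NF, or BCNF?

Candidate keys: {BillingCycle, SubscriberID}, {SubscriberID, TowerID}. Prime attributes: {BillingCycle, SubscriberID, TowerID}.
Every FD has a superkey on the left, so the relation is in BCNF.

BCNF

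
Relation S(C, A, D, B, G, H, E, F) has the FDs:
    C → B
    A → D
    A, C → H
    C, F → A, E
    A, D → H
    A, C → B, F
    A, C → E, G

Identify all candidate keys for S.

{A, C}, {C, F}

{C} never appears on the right of any FD, so every key must include it.
{A, C} is a candidate key since {A, C}⁺ = {A, B, C, D, E, F, G, H} covers every attribute.
{C, F} is a candidate key since {C, F}⁺ = {A, B, C, D, E, F, G, H} covers every attribute.
These are minimal and exhaustive — every other superkey contains one of them.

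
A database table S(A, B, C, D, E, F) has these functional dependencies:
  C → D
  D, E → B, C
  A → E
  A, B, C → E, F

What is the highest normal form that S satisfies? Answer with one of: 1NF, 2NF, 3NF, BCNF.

Candidate keys: {A, C}, {A, D}. Prime attributes: {A, C, D}.
C → D breaks BCNF: {C}⁺ = {C, D}, so {C} is not a superkey.
D, E → B, C determines the non-prime attribute {B} from a non-superkey — 3NF is violated.
The proper key subset {A} of {A, C} determines non-prime {E}, so the relation is not even in 2NF.

1NF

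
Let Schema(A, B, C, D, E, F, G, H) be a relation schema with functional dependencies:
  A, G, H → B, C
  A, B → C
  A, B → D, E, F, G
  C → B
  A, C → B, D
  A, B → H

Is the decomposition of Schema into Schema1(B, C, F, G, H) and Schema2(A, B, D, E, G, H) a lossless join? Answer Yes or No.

No

Common attributes: {B, G, H}; their closure is {B, G, H}.
Schema1 ⊄ {B, G, H} and Schema2 ⊄ {B, G, H}, so the split is lossy.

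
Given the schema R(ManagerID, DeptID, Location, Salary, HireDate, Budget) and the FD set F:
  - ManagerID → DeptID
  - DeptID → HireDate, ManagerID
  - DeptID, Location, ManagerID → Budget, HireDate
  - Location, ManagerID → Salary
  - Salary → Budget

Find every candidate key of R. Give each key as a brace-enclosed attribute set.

{DeptID, Location}, {Location, ManagerID}

No FD produces {Location}, so it must be in every candidate key.
{DeptID, Location}⁺ = {Budget, DeptID, HireDate, Location, ManagerID, Salary}, which is every attribute, so {DeptID, Location} is a candidate key.
{Location, ManagerID}⁺ = {Budget, DeptID, HireDate, Location, ManagerID, Salary}, which is every attribute, so {Location, ManagerID} is a candidate key.
No proper subset of any of these is a key, and no other minimal superkey exists.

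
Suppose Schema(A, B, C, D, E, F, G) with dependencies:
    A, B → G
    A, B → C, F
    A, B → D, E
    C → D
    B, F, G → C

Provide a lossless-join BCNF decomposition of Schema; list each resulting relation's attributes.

Candidate key of the original relation: {A, B}.
In {A, B, C, D, E, F, G}, {C} is not a superkey ({C}⁺ restricted to this set is {C, D}), so split on C → D into {C, D} and {A, B, C, E, F, G}.
{C, D} has no BCNF violation.
In {A, B, C, E, F, G}, {B, F, G} is not a superkey ({B, F, G}⁺ restricted to this set is {B, C, F, G}), so split on B, F, G → C into {B, C, F, G} and {A, B, E, F, G}.
{B, C, F, G} has no BCNF violation.
{A, B, E, F, G} has no BCNF violation.

{A, B, E, F, G}; {B, C, F, G}; {C, D}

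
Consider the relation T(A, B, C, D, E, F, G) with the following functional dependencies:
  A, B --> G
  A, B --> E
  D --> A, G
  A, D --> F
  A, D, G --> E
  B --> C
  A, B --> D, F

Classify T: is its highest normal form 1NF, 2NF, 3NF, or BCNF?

1NF

Candidate keys: {A, B}, {B, D}. Prime attributes: {A, B, D}.
D --> A, G: {D}⁺ = {A, D, E, F, G}, which is not all of the attributes, so the left side is not a superkey — BCNF is violated.
D --> A, G determines the non-prime attribute {G} from a non-superkey — 3NF is violated.
Since {B} ⊂ {A, B} and {B}⁺ ⊇ {C} with {C} non-prime, there is a partial dependency; 2NF fails.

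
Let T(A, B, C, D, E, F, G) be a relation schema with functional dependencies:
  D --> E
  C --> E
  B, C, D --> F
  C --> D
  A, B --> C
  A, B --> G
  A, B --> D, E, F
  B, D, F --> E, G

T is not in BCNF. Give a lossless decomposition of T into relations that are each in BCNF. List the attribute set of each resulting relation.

{A, B, C}; {B, C, F, G}; {C, D}; {D, E}

Candidate key of the original relation: {A, B}.
In {A, B, C, D, E, F, G}, {D} is not a superkey ({D}⁺ restricted to this set is {D, E}), so split on D --> E into {D, E} and {A, B, C, D, F, G}.
{D, E} is in BCNF.
In {A, B, C, D, F, G}, {C} is not a superkey ({C}⁺ restricted to this set is {C, D}), so split on C --> D into {C, D} and {A, B, C, F, G}.
{C, D} is in BCNF.
In {A, B, C, F, G}, {B, C} is not a superkey ({B, C}⁺ restricted to this set is {B, C, F, G}), so split on B, C --> F, G into {B, C, F, G} and {A, B, C}.
{B, C, F, G} is in BCNF.
{A, B, C} is in BCNF.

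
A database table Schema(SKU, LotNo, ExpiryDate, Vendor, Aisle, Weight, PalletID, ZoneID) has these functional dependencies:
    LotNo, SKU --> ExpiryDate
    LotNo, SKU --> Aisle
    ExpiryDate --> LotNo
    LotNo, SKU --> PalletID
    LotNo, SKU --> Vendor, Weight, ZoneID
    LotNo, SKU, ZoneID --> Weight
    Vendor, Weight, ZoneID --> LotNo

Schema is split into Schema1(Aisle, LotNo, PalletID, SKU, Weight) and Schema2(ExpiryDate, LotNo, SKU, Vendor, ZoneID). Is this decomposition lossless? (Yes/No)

Yes

Common attributes: {LotNo, SKU}; their closure is {Aisle, ExpiryDate, LotNo, PalletID, SKU, Vendor, Weight, ZoneID}.
Schema1 is contained in that closure, so Schema1 ∩ Schema2 --> Schema1 holds and the join is lossless.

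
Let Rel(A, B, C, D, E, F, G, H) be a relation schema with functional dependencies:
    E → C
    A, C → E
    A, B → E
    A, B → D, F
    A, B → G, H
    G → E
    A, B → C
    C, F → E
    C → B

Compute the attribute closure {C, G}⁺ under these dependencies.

{B, C, E, G}

Start with {C, G}.
G → E applies; add {E} → now {C, E, G}.
C → B applies; add {B} → now {B, C, E, G}.
No further FD applies.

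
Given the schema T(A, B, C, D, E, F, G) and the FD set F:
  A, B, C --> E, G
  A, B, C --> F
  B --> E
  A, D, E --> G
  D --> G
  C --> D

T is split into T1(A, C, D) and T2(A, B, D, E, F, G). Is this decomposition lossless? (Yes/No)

Common attributes: {A, D}; their closure is {A, D, G}.
The closure covers neither T1 nor T2 entirely; the join is not lossless.

No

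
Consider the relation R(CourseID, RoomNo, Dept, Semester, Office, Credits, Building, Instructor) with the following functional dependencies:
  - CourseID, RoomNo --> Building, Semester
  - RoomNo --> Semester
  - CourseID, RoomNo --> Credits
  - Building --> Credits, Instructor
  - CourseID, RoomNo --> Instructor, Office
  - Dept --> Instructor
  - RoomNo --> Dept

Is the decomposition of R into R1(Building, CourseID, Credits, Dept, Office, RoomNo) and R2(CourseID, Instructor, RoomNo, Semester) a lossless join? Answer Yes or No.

Yes

The shared attributes are {CourseID, RoomNo} and {CourseID, RoomNo}⁺ = {Building, CourseID, Credits, Dept, Instructor, Office, RoomNo, Semester}.
Since R1 ⊆ {Building, CourseID, Credits, Dept, Instructor, Office, RoomNo, Semester}, the intersection is a superkey of R1; the decomposition is lossless.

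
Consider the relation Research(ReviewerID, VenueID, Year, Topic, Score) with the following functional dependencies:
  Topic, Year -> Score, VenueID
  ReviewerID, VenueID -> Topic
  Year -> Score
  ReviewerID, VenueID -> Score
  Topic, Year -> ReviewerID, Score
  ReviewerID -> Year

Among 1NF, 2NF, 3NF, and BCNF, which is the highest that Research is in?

1NF

Candidate keys: {ReviewerID, Topic}, {ReviewerID, VenueID}, {Topic, Year}. Prime attributes: {ReviewerID, Topic, VenueID, Year}.
For Year -> Score we have {Year}⁺ = {Score, Year}; {Year} is not a superkey, so BCNF fails.
Year -> Score has non-prime {Score} on the right and a non-superkey on the left, so 3NF fails.
Since {ReviewerID} ⊂ {ReviewerID, Topic} and {ReviewerID}⁺ ⊇ {Score} with {Score} non-prime, there is a partial dependency; 2NF fails.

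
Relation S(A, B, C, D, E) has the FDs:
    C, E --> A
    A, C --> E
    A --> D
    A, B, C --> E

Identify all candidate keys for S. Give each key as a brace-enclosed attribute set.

Attributes never on any right-hand side: {B, C} — every candidate key must contain all of them.
{A, B, C}⁺ = {A, B, C, D, E} — all of the relation — so {A, B, C} is a candidate key.
{B, C, E}⁺ = {A, B, C, D, E} — all of the relation — so {B, C, E} is a candidate key.
These are minimal and exhaustive — every other superkey contains one of them.

{A, B, C}, {B, C, E}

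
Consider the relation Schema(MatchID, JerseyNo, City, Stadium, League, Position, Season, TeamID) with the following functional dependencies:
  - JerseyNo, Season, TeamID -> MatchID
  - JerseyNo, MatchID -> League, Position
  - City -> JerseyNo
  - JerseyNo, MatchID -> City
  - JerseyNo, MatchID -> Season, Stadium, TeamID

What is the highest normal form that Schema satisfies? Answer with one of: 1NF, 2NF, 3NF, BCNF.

3NF

Candidate keys: {City, MatchID}, {City, Season, TeamID}, {JerseyNo, MatchID}, {JerseyNo, Season, TeamID}. Prime attributes: {City, JerseyNo, MatchID, Season, TeamID}.
City -> JerseyNo: {City}⁺ = {City, JerseyNo}, which is not all of the attributes, so the left side is not a superkey — BCNF is violated.
Since {JerseyNo} ⊆ prime attributes and every other non-superkey FD also has a prime right side, the schema is in 3NF.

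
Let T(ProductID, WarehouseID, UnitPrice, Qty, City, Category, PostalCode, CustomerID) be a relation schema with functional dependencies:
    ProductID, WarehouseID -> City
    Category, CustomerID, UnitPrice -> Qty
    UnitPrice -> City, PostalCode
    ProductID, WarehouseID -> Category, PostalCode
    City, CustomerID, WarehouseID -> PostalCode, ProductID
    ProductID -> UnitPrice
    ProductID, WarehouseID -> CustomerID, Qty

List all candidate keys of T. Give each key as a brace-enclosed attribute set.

{City, CustomerID, WarehouseID}, {CustomerID, UnitPrice, WarehouseID}, {ProductID, WarehouseID}

{WarehouseID} never appears on the right of any FD, so every key must include it.
Closure of {ProductID, WarehouseID} is {Category, City, CustomerID, PostalCode, ProductID, Qty, UnitPrice, WarehouseID}, the whole schema; {ProductID, WarehouseID} is a candidate key.
Closure of {City, CustomerID, WarehouseID} is {Category, City, CustomerID, PostalCode, ProductID, Qty, UnitPrice, WarehouseID}, the whole schema; {City, CustomerID, WarehouseID} is a candidate key.
Closure of {CustomerID, UnitPrice, WarehouseID} is {Category, City, CustomerID, PostalCode, ProductID, Qty, UnitPrice, WarehouseID}, the whole schema; {CustomerID, UnitPrice, WarehouseID} is a candidate key.
These are minimal and exhaustive — every other superkey contains one of them.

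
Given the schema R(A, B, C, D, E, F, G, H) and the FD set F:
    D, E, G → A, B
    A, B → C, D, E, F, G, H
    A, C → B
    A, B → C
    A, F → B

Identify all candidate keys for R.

{A, B}, {A, C}, {A, F}, {D, E, G}

{A, B} is a candidate key since {A, B}⁺ = {A, B, C, D, E, F, G, H} covers every attribute.
{A, C} is a candidate key since {A, C}⁺ = {A, B, C, D, E, F, G, H} covers every attribute.
{A, F} is a candidate key since {A, F}⁺ = {A, B, C, D, E, F, G, H} covers every attribute.
{D, E, G} is a candidate key since {D, E, G}⁺ = {A, B, C, D, E, F, G, H} covers every attribute.
No proper subset of any of these is a key, and no other minimal superkey exists.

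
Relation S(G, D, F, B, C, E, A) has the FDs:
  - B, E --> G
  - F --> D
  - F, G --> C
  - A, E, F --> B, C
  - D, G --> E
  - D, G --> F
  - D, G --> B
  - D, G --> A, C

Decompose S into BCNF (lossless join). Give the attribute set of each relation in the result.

Candidate keys of the original relation: {A, E, F}, {B, D, E}, {B, E, F}, {D, G}, {F, G}.
In {A, B, C, D, E, F, G}, {B, E} is not a superkey ({B, E}⁺ restricted to this set is {B, E, G}), so split on B, E --> G into {B, E, G} and {A, B, C, D, E, F}.
{B, E, G} has no BCNF violation.
In {A, B, C, D, E, F}, {F} is not a superkey ({F}⁺ restricted to this set is {D, F}), so split on F --> D into {D, F} and {A, B, C, E, F}.
{D, F} has no BCNF violation.
{A, B, C, E, F} has no BCNF violation.

{A, B, C, E, F}; {B, E, G}; {D, F}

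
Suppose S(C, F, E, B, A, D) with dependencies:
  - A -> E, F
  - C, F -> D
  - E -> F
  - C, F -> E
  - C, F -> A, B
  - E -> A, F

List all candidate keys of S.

{A, C}, {C, E}, {C, F}

Attributes never on any right-hand side: {C} — every candidate key must contain it.
{A, C}⁺ = {A, B, C, D, E, F} — all of the relation — so {A, C} is a candidate key.
{C, E}⁺ = {A, B, C, D, E, F} — all of the relation — so {C, E} is a candidate key.
{C, F}⁺ = {A, B, C, D, E, F} — all of the relation — so {C, F} is a candidate key.
No proper subset of any of these is a key, and no other minimal superkey exists.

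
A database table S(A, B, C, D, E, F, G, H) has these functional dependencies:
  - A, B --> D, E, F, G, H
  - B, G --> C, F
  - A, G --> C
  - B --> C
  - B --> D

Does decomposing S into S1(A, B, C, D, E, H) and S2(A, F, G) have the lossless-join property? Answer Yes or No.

No

The shared attributes are {A} and {A}⁺ = {A}.
S1 ⊄ {A} and S2 ⊄ {A}, so the split is lossy.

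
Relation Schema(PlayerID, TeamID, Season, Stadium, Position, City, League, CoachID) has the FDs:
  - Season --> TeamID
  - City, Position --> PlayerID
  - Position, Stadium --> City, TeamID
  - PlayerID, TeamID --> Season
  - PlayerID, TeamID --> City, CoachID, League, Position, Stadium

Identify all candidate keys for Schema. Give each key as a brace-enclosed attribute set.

{City, Position, Season}, {City, Position, TeamID}, {PlayerID, Season}, {PlayerID, TeamID}, {Position, Stadium}

{PlayerID, Season} is a candidate key since {PlayerID, Season}⁺ = {City, CoachID, League, PlayerID, Position, Season, Stadium, TeamID} covers every attribute.
{PlayerID, TeamID} is a candidate key since {PlayerID, TeamID}⁺ = {City, CoachID, League, PlayerID, Position, Season, Stadium, TeamID} covers every attribute.
{Position, Stadium} is a candidate key since {Position, Stadium}⁺ = {City, CoachID, League, PlayerID, Position, Season, Stadium, TeamID} covers every attribute.
{City, Position, Season} is a candidate key since {City, Position, Season}⁺ = {City, CoachID, League, PlayerID, Position, Season, Stadium, TeamID} covers every attribute.
{City, Position, TeamID} is a candidate key since {City, Position, TeamID}⁺ = {City, CoachID, League, PlayerID, Position, Season, Stadium, TeamID} covers every attribute.
Any other superkey properly contains one of these, so there are no further candidate keys.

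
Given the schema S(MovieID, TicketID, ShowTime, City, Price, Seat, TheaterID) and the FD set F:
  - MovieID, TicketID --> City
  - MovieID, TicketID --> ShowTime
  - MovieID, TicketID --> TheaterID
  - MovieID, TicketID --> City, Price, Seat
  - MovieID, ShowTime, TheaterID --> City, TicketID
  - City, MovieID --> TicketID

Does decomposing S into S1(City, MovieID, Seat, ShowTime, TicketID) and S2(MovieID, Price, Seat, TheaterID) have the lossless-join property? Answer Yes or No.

No

The shared attributes are {MovieID, Seat} and {MovieID, Seat}⁺ = {MovieID, Seat}.
The closure covers neither S1 nor S2 entirely; the join is not lossless.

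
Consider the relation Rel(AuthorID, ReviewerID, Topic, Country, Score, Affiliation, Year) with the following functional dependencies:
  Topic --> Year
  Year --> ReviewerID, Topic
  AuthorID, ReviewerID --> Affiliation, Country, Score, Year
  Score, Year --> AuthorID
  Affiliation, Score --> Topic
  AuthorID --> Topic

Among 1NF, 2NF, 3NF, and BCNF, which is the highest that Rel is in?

1NF

Candidate keys: {Affiliation, Score}, {AuthorID}, {Score, Topic}, {Score, Year}. Prime attributes: {Affiliation, AuthorID, Score, Topic, Year}.
Topic --> Year: {Topic}⁺ = {ReviewerID, Topic, Year}, which is not all of the attributes, so the left side is not a superkey — BCNF is violated.
Year --> ReviewerID, Topic has non-prime {ReviewerID} on the right and a non-superkey on the left, so 3NF fails.
{Topic} is a proper subset of the key {Score, Topic}, and {Topic}⁺ contains the non-prime attribute {ReviewerID} — a partial dependency, so 2NF is violated.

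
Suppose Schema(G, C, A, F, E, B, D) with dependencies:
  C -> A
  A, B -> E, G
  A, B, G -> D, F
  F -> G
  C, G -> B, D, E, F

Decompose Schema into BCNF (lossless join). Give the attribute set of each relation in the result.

Candidate keys of the original relation: {B, C}, {C, F}, {C, G}.
In {A, B, C, D, E, F, G}, {C} is not a superkey ({C}⁺ restricted to this set is {A, C}), so split on C -> A into {A, C} and {B, C, D, E, F, G}.
{A, C} is in BCNF.
In {B, C, D, E, F, G}, {F} is not a superkey ({F}⁺ restricted to this set is {F, G}), so split on F -> G into {F, G} and {B, C, D, E, F}.
{F, G} is in BCNF.
{B, C, D, E, F} is in BCNF.

{A, C}; {B, C, D, E, F}; {F, G}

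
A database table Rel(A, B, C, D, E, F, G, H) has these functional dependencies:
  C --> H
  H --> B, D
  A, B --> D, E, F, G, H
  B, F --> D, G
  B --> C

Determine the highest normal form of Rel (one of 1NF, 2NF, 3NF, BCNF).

Candidate keys: {A, B}, {A, C}, {A, H}. Prime attributes: {A, B, C, H}.
C --> H: {C}⁺ = {B, C, D, H}, which is not all of the attributes, so the left side is not a superkey — BCNF is violated.
H --> B, D determines the non-prime attribute {D} from a non-superkey — 3NF is violated.
The proper key subset {B} of {A, B} determines non-prime {D}, so the relation is not even in 2NF.

1NF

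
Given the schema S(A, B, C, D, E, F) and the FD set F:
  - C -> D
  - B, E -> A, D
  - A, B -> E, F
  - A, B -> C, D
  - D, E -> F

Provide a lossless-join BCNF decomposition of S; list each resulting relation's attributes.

Candidate keys of the original relation: {A, B}, {B, E}.
In {A, B, C, D, E, F}, {C} is not a superkey ({C}⁺ restricted to this set is {C, D}), so split on C -> D into {C, D} and {A, B, C, E, F}.
{C, D} has no BCNF violation.
In {A, B, C, E, F}, {C, E} is not a superkey ({C, E}⁺ restricted to this set is {C, E, F}), so split on C, E -> F into {C, E, F} and {A, B, C, E}.
{C, E, F} has no BCNF violation.
{A, B, C, E} has no BCNF violation.

{A, B, C, E}; {C, D}; {C, E, F}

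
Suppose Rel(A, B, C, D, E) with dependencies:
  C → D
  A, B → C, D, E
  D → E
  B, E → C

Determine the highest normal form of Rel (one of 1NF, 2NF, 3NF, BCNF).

Candidate key: {A, B}. Prime attributes: {A, B}.
C → D breaks BCNF: {C}⁺ = {C, D, E}, so {C} is not a superkey.
Because {D} is non-prime and the left side of C → D is not a superkey, the relation is not in 3NF.
No proper subset of a key has a non-prime attribute in its closure, so there is no partial dependency; 2NF holds.

2NF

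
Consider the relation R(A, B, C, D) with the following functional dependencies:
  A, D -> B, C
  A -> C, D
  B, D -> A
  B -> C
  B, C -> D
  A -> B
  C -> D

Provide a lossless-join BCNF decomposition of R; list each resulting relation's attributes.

Candidate keys of the original relation: {A}, {B}.
{A, B, C, D}: {C} determines {C, D} here but is not a superkey — split on C -> D, giving {C, D} and {A, B, C}.
{C, D}: every determinant is a superkey — BCNF.
{A, B, C}: every determinant is a superkey — BCNF.

{A, B, C}; {C, D}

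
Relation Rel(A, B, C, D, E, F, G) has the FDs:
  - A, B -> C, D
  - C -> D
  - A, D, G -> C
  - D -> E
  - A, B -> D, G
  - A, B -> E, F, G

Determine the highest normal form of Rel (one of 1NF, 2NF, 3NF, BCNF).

Candidate key: {A, B}. Prime attributes: {A, B}.
C -> D breaks BCNF: {C}⁺ = {C, D, E}, so {C} is not a superkey.
C -> D has non-prime {D} on the right and a non-superkey on the left, so 3NF fails.
Checking every proper subset of each key, none determines a non-prime attribute — 2NF is satisfied.

2NF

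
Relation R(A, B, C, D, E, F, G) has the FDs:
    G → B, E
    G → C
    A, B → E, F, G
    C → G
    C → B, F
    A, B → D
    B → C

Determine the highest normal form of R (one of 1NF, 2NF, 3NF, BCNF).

1NF

Candidate keys: {A, B}, {A, C}, {A, G}. Prime attributes: {A, B, C, G}.
For G → B, E we have {G}⁺ = {B, C, E, F, G}; {G} is not a superkey, so BCNF fails.
G → B, E has non-prime {E} on the right and a non-superkey on the left, so 3NF fails.
Since {B} ⊂ {A, B} and {B}⁺ ⊇ {E, F} with {E, F} non-prime, there is a partial dependency; 2NF fails.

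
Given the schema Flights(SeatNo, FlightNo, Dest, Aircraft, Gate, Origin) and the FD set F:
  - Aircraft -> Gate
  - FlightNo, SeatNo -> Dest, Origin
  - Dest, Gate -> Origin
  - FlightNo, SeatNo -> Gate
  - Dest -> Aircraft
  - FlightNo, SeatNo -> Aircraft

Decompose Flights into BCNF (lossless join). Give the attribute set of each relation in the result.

{Aircraft, Dest, Origin}; {Aircraft, Gate}; {Dest, FlightNo, SeatNo}

Candidate key of the original relation: {FlightNo, SeatNo}.
In {Aircraft, Dest, FlightNo, Gate, Origin, SeatNo}, {Aircraft} is not a superkey ({Aircraft}⁺ restricted to this set is {Aircraft, Gate}), so split on Aircraft -> Gate into {Aircraft, Gate} and {Aircraft, Dest, FlightNo, Origin, SeatNo}.
{Aircraft, Gate}: every determinant is a superkey — BCNF.
In {Aircraft, Dest, FlightNo, Origin, SeatNo}, {Dest} is not a superkey ({Dest}⁺ restricted to this set is {Aircraft, Dest, Origin}), so split on Dest -> Aircraft, Origin into {Aircraft, Dest, Origin} and {Dest, FlightNo, SeatNo}.
{Aircraft, Dest, Origin}: every determinant is a superkey — BCNF.
{Dest, FlightNo, SeatNo}: every determinant is a superkey — BCNF.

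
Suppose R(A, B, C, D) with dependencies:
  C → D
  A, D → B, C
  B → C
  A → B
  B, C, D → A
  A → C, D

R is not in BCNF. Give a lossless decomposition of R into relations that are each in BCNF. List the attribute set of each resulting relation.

{A, B, C}; {C, D}

Candidate keys of the original relation: {A}, {B}.
Within {A, B, C, D}: {C}⁺ ∩ {A, B, C, D} = {C, D}, not the whole set, so C → D violates BCNF; decompose into {C, D} and {A, B, C}.
{C, D} is in BCNF.
{A, B, C} is in BCNF.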